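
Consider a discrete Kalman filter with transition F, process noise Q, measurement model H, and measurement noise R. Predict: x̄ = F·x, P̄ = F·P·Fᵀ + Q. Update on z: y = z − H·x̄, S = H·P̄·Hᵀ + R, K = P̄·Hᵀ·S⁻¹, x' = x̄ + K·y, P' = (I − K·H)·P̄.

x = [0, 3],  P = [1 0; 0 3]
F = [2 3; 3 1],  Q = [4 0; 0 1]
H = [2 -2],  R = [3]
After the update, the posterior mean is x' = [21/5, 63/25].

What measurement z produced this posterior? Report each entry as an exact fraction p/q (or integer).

z = [3]

x̄ = F·x = [9, 3]
P̄ = F·P·Fᵀ + Q = [35 15; 15 13]
S = H·P̄·Hᵀ + R = [75]
K = P̄·Hᵀ·S⁻¹ = [8/15; 4/75]
x' − x̄ = [-24/5, -12/25] = K·y
y = (KᵀK)⁻¹·Kᵀ·(x' − x̄) = [-9]
z = y + H·x̄ = [-9] + [12] = [3]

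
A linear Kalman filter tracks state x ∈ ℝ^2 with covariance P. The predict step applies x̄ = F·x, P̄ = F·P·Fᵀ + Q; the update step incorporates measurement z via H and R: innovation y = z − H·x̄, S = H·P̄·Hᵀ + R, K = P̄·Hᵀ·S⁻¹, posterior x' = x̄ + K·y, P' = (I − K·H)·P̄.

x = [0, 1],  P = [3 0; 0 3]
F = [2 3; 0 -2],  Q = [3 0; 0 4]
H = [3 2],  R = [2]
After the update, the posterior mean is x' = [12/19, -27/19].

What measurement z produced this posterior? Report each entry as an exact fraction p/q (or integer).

x̄ = F·x = [3, -2]
P̄ = F·P·Fᵀ + Q = [42 -18; -18 16]
S = H·P̄·Hᵀ + R = [228]
K = P̄·Hᵀ·S⁻¹ = [15/38; -11/114]
x' − x̄ = [-45/19, 11/19] = K·y
y = (KᵀK)⁻¹·Kᵀ·(x' − x̄) = [-6]
z = y + H·x̄ = [-6] + [5] = [-1]

z = [-1]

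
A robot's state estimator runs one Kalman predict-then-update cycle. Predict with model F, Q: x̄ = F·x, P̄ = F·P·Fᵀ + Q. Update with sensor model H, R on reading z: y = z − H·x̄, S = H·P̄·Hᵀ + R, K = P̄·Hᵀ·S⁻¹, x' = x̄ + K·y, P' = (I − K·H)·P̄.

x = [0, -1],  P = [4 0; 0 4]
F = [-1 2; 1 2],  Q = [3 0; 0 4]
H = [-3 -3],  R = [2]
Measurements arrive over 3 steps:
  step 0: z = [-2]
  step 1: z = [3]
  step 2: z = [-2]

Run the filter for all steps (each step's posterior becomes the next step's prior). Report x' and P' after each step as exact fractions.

step 0: x̄ = F·x = [-2, -2]
step 0: P̄ = F·P·Fᵀ + Q = [23 12; 12 24]
step 0: y = z − H·x̄ = [-14]
step 0: S = H·P̄·Hᵀ + R = [641]
step 0: K = P̄·Hᵀ·S⁻¹ = [-105/641; -108/641]
step 0: x' = x̄ + K·y = [188/641, 230/641]
step 0: P' = (I − K·H)·P̄ = [3718/641 -3648/641; -3648/641 3720/641]
step 1: x̄ = F·x = [272/641, 648/641]
step 1: P̄ = F·P·Fᵀ + Q = [35113/641 11162/641; 11162/641 6570/641]
step 1: y = z − H·x̄ = [4683/641]
step 1: S = H·P̄·Hᵀ + R = [577345/641]
step 1: K = P̄·Hᵀ·S⁻¹ = [-27765/115469; -53196/577345]
step 1: x' = x̄ + K·y = [-153847/115469, 195012/577345]
step 1: P' = (I − K·H)·P̄ = [311992/115469 -293482/115469; -293482/115469 1502874/577345]
step 2: x̄ = F·x = [1159259/577345, -379211/577345]
step 2: P̄ = F·P·Fᵀ + Q = [15173131/577345 4451536/577345; 4451536/577345 4011196/577345]
step 2: y = z − H·x̄ = [1185454/577345]
step 2: S = H·P̄·Hᵀ + R = [253941281/577345]
step 2: K = P̄·Hᵀ·S⁻¹ = [-58874001/253941281; -25388196/253941281]
step 2: x' = x̄ + K·y = [389007085/253941281, -218922595/253941281]
step 2: P' = (I − K·H)·P̄ = [670199498/253941281 -630950164/253941281; -630950164/253941281 647875628/253941281]

step 0: x' = [188/641, 230/641], P' = [3718/641 -3648/641; -3648/641 3720/641]
step 1: x' = [-153847/115469, 195012/577345], P' = [311992/115469 -293482/115469; -293482/115469 1502874/577345]
step 2: x' = [389007085/253941281, -218922595/253941281], P' = [670199498/253941281 -630950164/253941281; -630950164/253941281 647875628/253941281]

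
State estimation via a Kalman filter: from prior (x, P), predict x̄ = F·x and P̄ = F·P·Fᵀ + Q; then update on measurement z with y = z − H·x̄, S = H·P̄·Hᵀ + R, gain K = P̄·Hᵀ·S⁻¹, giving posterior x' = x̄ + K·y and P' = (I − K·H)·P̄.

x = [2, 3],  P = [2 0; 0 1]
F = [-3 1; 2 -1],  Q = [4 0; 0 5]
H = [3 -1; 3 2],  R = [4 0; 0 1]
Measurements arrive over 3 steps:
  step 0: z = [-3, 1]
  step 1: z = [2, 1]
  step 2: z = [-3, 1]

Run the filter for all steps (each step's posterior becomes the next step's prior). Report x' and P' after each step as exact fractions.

step 0: x' = [-1782/3281, 4133/3281], P' = [2693/13124 -3265/13124; -3265/13124 6941/13124]
step 1: x' = [36432327/56524193, -2474263/5138563], P' = [11293464/56524193 -1236200/5138563; -1236200/5138563 2653332/5138563]
step 2: x' = [-47622079278/79848898223, 109623633939/79848898223], P' = [47826474776/239546694669 -57572742632/239546694669; -57572742632/239546694669 123601901852/239546694669]

step 0: x̄ = F·x = [-3, 1]
step 0: P̄ = F·P·Fᵀ + Q = [23 -13; -13 14]
step 0: y = z − H·x̄ = [7, 8]
step 0: S = H·P̄·Hᵀ + R = [303 140; 140 108]
step 0: K = P̄·Hᵀ·S⁻¹ = [709/3281 1549/13124; -1046/3281 4087/13124]
step 0: x' = x̄ + K·y = [-1782/3281, 4133/3281]
step 0: P' = (I − K·H)·P̄ = [2693/13124 -3265/13124; -3265/13124 6941/13124]
step 1: x̄ = F·x = [9479/3281, -7697/3281]
step 1: P̄ = F·P·Fᵀ + Q = [25816/3281 -9856/3281; -9856/3281 96393/13124]
step 1: y = z − H·x̄ = [-29572/3281, -9762/3281]
step 1: S = H·P̄·Hᵀ + R = [1314809/13124 309159/6562; 309159/6562 213746/3281]
step 1: K = P̄·Hᵀ·S⁻¹ = [11869648/56524193 6683992/56524193; -1590483/5138563 1598064/5138563]
step 1: x' = x̄ + K·y = [36432327/56524193, -2474263/5138563]
step 1: P' = (I − K·H)·P̄ = [11293464/56524193 -1236200/5138563; -1236200/5138563 2653332/5138563]
step 2: x̄ = F·x = [-136513874/56524193, 100081547/56524193]
step 2: P̄ = F·P·Fᵀ + Q = [438513800/56524193 -164938436/56524193; -164938436/56524193 411374273/56524193]
step 2: y = z − H·x̄ = [30913690/5138563, 265902721/56524193]
step 2: S = H·P̄·Hᵀ + R = [506702351/5138563 239005486/5138563; 239005486/5138563 3669384253/56524193]
step 2: K = P̄·Hᵀ·S⁻¹ = [50263041740/239546694669 28333939064/239546694669; -74080032437/239546694669 74485575808/239546694669]
step 2: x' = x̄ + K·y = [-47622079278/79848898223, 109623633939/79848898223]
step 2: P' = (I − K·H)·P̄ = [47826474776/239546694669 -57572742632/239546694669; -57572742632/239546694669 123601901852/239546694669]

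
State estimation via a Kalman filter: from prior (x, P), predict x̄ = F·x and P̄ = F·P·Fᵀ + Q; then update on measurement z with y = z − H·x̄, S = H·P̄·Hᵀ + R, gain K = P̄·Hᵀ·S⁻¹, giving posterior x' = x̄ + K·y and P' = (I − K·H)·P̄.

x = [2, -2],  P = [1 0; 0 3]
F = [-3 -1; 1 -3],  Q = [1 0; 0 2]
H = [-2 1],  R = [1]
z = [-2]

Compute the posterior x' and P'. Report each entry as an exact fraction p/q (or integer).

x̄ = F·x = [-4, 8]
P̄ = F·P·Fᵀ + Q = [13 6; 6 30]
y = z − H·x̄ = [-18]
S = H·P̄·Hᵀ + R = [59]
K = P̄·Hᵀ·S⁻¹ = [-20/59; 18/59]
x' = x̄ + K·y = [124/59, 148/59]
P' = (I − K·H)·P̄ = [367/59 714/59; 714/59 1446/59]

x' = [124/59, 148/59]
P' = [367/59 714/59; 714/59 1446/59]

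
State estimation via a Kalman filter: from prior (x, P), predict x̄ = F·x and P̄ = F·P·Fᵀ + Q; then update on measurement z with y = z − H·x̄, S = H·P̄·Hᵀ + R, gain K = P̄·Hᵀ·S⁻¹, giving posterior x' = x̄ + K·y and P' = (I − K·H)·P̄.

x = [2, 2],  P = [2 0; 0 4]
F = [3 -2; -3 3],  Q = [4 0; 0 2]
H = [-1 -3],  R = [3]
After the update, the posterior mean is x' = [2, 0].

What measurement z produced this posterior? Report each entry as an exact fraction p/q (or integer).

x̄ = F·x = [2, 0]
P̄ = F·P·Fᵀ + Q = [38 -42; -42 56]
S = H·P̄·Hᵀ + R = [293]
K = P̄·Hᵀ·S⁻¹ = [88/293; -126/293]
x' − x̄ = [0, 0] = K·y
y = (KᵀK)⁻¹·Kᵀ·(x' − x̄) = [0]
z = y + H·x̄ = [0] + [-2] = [-2]

z = [-2]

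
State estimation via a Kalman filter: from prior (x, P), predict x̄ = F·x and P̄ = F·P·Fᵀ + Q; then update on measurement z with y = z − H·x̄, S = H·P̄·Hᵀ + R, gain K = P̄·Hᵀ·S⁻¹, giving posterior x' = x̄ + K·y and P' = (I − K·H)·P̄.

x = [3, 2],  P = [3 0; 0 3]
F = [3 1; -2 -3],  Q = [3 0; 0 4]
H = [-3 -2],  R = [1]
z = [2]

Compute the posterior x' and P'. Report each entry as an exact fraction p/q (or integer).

x̄ = F·x = [11, -12]
P̄ = F·P·Fᵀ + Q = [33 -27; -27 43]
y = z − H·x̄ = [11]
S = H·P̄·Hᵀ + R = [146]
K = P̄·Hᵀ·S⁻¹ = [-45/146; -5/146]
x' = x̄ + K·y = [1111/146, -1807/146]
P' = (I − K·H)·P̄ = [2793/146 -4167/146; -4167/146 6253/146]

x' = [1111/146, -1807/146]
P' = [2793/146 -4167/146; -4167/146 6253/146]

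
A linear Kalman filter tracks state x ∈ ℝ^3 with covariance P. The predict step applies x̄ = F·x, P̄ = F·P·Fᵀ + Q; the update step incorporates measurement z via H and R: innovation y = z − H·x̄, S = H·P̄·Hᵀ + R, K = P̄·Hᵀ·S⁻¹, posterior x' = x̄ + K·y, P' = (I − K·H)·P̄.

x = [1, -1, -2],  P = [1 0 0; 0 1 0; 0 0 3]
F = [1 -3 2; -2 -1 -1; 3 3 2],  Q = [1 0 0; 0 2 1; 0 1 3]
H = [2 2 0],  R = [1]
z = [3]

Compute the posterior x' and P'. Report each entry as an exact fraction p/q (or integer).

x̄ = F·x = [0, 1, -4]
P̄ = F·P·Fᵀ + Q = [23 -5 6; -5 10 -14; 6 -14 33]
y = z − H·x̄ = [1]
S = H·P̄·Hᵀ + R = [93]
K = P̄·Hᵀ·S⁻¹ = [12/31; 10/93; -16/93]
x' = x̄ + K·y = [12/31, 103/93, -388/93]
P' = (I − K·H)·P̄ = [281/31 -275/31 378/31; -275/31 830/93 -1142/93; 378/31 -1142/93 2813/93]

x' = [12/31, 103/93, -388/93]
P' = [281/31 -275/31 378/31; -275/31 830/93 -1142/93; 378/31 -1142/93 2813/93]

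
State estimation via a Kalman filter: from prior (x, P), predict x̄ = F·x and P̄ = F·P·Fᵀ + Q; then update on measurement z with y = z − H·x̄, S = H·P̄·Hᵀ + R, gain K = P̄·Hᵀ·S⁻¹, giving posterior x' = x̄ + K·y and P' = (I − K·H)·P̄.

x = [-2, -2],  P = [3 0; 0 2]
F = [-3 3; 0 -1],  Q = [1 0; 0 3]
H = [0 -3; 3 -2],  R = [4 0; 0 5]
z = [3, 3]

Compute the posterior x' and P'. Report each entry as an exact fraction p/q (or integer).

x' = [1464/2569, -1805/2569]
P' = [1822/2569 648/2569; 648/2569 1012/2569]

x̄ = F·x = [0, 2]
P̄ = F·P·Fᵀ + Q = [46 -6; -6 5]
y = z − H·x̄ = [9, 7]
S = H·P̄·Hᵀ + R = [49 84; 84 511]
K = P̄·Hᵀ·S⁻¹ = [-486/2569 834/2569; -759/2569 -16/2569]
x' = x̄ + K·y = [1464/2569, -1805/2569]
P' = (I − K·H)·P̄ = [1822/2569 648/2569; 648/2569 1012/2569]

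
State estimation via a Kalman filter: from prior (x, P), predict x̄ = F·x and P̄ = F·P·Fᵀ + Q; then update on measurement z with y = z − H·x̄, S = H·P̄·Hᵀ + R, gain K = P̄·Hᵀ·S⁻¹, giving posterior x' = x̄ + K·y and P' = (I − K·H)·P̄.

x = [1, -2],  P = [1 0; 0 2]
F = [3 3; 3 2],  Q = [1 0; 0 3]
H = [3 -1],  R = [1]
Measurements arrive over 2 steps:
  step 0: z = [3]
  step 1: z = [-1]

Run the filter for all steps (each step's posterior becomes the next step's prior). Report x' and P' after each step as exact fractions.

step 0: x' = [12/7, 326/147], P' = [1 18/7; 18/7 1091/147]
step 1: x' = [-1056/46207, 82137/92414], P' = [41833/46207 105129/46207; 105129/46207 600821/92414]

step 0: x̄ = F·x = [-3, -1]
step 0: P̄ = F·P·Fᵀ + Q = [28 21; 21 20]
step 0: y = z − H·x̄ = [11]
step 0: S = H·P̄·Hᵀ + R = [147]
step 0: K = P̄·Hᵀ·S⁻¹ = [3/7; 43/147]
step 0: x' = x̄ + K·y = [12/7, 326/147]
step 0: P' = (I − K·H)·P̄ = [1 18/7; 18/7 1091/147]
step 1: x̄ = F·x = [578/49, 1408/147]
step 1: P̄ = F·P·Fᵀ + Q = [6031/49 4513/49; 4513/49 10664/147]
step 1: y = z − H·x̄ = [-563/21]
step 1: S = H·P̄·Hᵀ + R = [1886/3]
step 1: K = P̄·Hᵀ·S⁻¹ = [2910/6601; 4279/13202]
step 1: x' = x̄ + K·y = [-1056/46207, 82137/92414]
step 1: P' = (I − K·H)·P̄ = [41833/46207 105129/46207; 105129/46207 600821/92414]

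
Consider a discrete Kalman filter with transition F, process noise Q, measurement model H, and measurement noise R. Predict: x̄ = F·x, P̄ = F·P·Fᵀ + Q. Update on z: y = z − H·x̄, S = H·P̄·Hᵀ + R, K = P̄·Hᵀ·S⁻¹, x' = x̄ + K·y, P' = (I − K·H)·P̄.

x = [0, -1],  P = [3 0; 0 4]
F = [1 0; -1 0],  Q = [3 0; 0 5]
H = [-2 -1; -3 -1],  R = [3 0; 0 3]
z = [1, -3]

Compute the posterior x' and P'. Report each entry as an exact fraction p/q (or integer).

x̄ = F·x = [0, 0]
P̄ = F·P·Fᵀ + Q = [6 -3; -3 8]
y = z − H·x̄ = [1, -3]
S = H·P̄·Hᵀ + R = [23 29; 29 47]
K = P̄·Hᵀ·S⁻¹ = [1/20 -7/20; -41/80 27/80]
x' = x̄ + K·y = [11/10, -61/40]
P' = (I − K·H)·P̄ = [6/5 -51/20; -51/20 531/80]

x' = [11/10, -61/40]
P' = [6/5 -51/20; -51/20 531/80]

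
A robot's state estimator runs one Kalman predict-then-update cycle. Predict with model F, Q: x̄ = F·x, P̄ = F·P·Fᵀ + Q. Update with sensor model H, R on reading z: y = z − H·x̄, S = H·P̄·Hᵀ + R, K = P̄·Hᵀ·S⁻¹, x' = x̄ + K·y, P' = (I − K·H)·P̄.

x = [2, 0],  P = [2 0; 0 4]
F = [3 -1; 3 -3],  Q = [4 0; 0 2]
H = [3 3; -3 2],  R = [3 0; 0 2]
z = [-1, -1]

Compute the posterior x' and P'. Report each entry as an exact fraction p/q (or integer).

x̄ = F·x = [6, 6]
P̄ = F·P·Fᵀ + Q = [26 30; 30 56]
y = z − H·x̄ = [-37, 5]
S = H·P̄·Hᵀ + R = [1281 12; 12 100]
K = P̄·Hᵀ·S⁻¹ = [1418/10663 -4179/21326; 2128/10663 4181/21326]
x' = x̄ + K·y = [2129/21326, -8611/21326]
P' = (I − K·H)·P̄ = [1403/10663 15/10663; 15/10663 2113/10663]

x' = [2129/21326, -8611/21326]
P' = [1403/10663 15/10663; 15/10663 2113/10663]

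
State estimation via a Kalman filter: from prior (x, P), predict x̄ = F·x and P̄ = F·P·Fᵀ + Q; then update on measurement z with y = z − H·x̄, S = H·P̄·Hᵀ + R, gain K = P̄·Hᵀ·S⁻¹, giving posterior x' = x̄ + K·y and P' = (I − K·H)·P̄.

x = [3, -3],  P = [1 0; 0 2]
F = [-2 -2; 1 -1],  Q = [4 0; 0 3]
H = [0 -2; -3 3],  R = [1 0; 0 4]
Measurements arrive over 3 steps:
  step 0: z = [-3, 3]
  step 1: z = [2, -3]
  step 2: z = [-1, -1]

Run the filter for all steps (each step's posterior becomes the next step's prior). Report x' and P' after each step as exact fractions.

step 0: x̄ = F·x = [0, 6]
step 0: P̄ = F·P·Fᵀ + Q = [16 2; 2 6]
step 0: y = z − H·x̄ = [9, -15]
step 0: S = H·P̄·Hᵀ + R = [25 -24; -24 166]
step 0: K = P̄·Hᵀ·S⁻¹ = [-836/1787 -573/1787; -852/1787 6/1787]
step 0: x' = x̄ + K·y = [1071/1787, 2964/1787]
step 0: P' = (I − K·H)·P̄ = [1182/1787 418/1787; 418/1787 426/1787]
step 1: x̄ = F·x = [-8070/1787, -1893/1787]
step 1: P̄ = F·P·Fᵀ + Q = [16924/1787 -1512/1787; -1512/1787 6133/1787]
step 1: y = z − H·x̄ = [-212/1787, -23892/1787]
step 1: S = H·P̄·Hᵀ + R = [26319/1787 -45870/1787; -45870/1787 241877/1787]
step 1: K = P̄·Hᵀ·S⁻¹ = [-336792/794983 -245652/794983; -1071536/2384949 7645/794983]
step 1: x' = x̄ + K·y = [-265806/794983, -2705935/2384949]
step 1: P' = (I − K·H)·P̄ = [495932/794983 168396/794983; 168396/794983 535768/2384949]
step 2: x̄ = F·x = [1000958/340707, 1908517/2384949]
step 2: P̄ = F·P·Fᵀ + Q = [3096508/340707 -272008/340707; -272008/340707 8168035/2384949]
step 2: y = z − H·x̄ = [1432085/2384949, 4303206/794983]
step 2: S = H·P̄·Hᵀ + R = [35057089/2384949 -20144182/794983; -20144182/794983 104135041/794983]
step 2: K = P̄·Hᵀ·S⁻¹ = [-1293635320/3060829219 -943317348/3060829219; -1374212048/3060829219 30216273/3060829219]
step 2: x' = x̄ + K·y = [444206450/437261317, 255395499/437261317]
step 2: P' = (I − K·H)·P̄ = [1904574124/3060829219 646817660/3060829219; 646817660/3060829219 687106024/3060829219]

step 0: x' = [1071/1787, 2964/1787], P' = [1182/1787 418/1787; 418/1787 426/1787]
step 1: x' = [-265806/794983, -2705935/2384949], P' = [495932/794983 168396/794983; 168396/794983 535768/2384949]
step 2: x' = [444206450/437261317, 255395499/437261317], P' = [1904574124/3060829219 646817660/3060829219; 646817660/3060829219 687106024/3060829219]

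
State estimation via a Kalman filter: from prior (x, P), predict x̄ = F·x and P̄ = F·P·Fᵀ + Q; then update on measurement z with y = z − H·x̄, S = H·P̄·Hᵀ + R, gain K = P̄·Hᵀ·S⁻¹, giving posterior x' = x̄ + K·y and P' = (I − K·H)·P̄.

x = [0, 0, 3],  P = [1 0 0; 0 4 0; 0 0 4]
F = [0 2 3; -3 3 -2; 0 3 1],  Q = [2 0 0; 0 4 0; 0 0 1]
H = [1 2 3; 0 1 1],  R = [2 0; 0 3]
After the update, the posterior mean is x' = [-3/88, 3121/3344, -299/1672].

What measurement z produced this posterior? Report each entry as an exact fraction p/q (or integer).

z = [1, 2]

x̄ = F·x = [9, -6, 3]
P̄ = F·P·Fᵀ + Q = [54 0 36; 0 65 28; 36 28 41]
S = H·P̄·Hᵀ + R = [1237 429; 429 165]
K = P̄·Hᵀ·S⁻¹ = [9/16 -219/176; -139/608 7745/6688; 89/304 -1147/3344]
x' − x̄ = [-795/88, 23185/3344, -5315/1672] = K·y
y = (KᵀK)⁻¹·Kᵀ·(x' − x̄) = [-5, 5]
z = y + H·x̄ = [-5, 5] + [6, -3] = [1, 2]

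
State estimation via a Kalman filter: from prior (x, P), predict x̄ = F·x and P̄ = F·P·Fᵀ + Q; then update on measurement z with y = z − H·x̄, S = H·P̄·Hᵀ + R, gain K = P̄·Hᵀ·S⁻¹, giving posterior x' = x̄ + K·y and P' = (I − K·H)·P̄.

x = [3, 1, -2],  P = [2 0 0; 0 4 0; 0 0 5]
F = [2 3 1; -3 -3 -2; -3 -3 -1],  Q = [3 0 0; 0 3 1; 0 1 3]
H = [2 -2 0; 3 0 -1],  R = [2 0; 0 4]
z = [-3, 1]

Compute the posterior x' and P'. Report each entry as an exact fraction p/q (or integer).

x̄ = F·x = [7, -8, -10]
P̄ = F·P·Fᵀ + Q = [52 -58 -53; -58 77 65; -53 65 62]
y = z − H·x̄ = [-33, -30]
S = H·P̄·Hᵀ + R = [982 896; 896 852]
K = P̄·Hᵀ·S⁻¹ = [22/4231 4059/16924; -1987/4231 3611/16924; -382/4231 -2783/16924]
x' = x̄ + K·y = [-3103/8462, 9281/8462, -17663/8462]
P' = (I − K·H)·P̄ = [12357/16924 12269/16924 20835/16924; 12269/16924 20217/16924 22363/16924; 20835/16924 22363/16924 73637/16924]

x' = [-3103/8462, 9281/8462, -17663/8462]
P' = [12357/16924 12269/16924 20835/16924; 12269/16924 20217/16924 22363/16924; 20835/16924 22363/16924 73637/16924]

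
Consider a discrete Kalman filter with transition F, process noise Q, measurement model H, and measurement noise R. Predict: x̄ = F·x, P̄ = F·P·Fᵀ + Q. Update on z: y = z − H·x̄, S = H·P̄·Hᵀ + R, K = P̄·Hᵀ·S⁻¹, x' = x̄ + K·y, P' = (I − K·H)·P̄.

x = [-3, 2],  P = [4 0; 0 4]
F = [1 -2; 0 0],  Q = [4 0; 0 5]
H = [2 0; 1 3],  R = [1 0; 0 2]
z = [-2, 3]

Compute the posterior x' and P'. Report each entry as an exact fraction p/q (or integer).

x' = [-4769/4583, 5910/4583]
P' = [1128/4583 -360/4583; -360/4583 1090/4583]

x̄ = F·x = [-7, 0]
P̄ = F·P·Fᵀ + Q = [24 0; 0 5]
y = z − H·x̄ = [12, 10]
S = H·P̄·Hᵀ + R = [97 48; 48 71]
K = P̄·Hᵀ·S⁻¹ = [2256/4583 24/4583; -720/4583 1455/4583]
x' = x̄ + K·y = [-4769/4583, 5910/4583]
P' = (I − K·H)·P̄ = [1128/4583 -360/4583; -360/4583 1090/4583]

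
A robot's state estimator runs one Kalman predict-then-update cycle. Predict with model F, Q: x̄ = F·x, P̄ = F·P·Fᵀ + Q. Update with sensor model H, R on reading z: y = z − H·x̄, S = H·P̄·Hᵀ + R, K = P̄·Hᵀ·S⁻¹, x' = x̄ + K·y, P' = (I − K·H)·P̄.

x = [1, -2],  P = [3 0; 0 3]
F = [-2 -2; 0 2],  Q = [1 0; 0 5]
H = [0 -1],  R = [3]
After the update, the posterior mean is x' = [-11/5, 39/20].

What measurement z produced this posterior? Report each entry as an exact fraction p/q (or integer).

z = [-3]

x̄ = F·x = [2, -4]
P̄ = F·P·Fᵀ + Q = [25 -12; -12 17]
S = H·P̄·Hᵀ + R = [20]
K = P̄·Hᵀ·S⁻¹ = [3/5; -17/20]
x' − x̄ = [-21/5, 119/20] = K·y
y = (KᵀK)⁻¹·Kᵀ·(x' − x̄) = [-7]
z = y + H·x̄ = [-7] + [4] = [-3]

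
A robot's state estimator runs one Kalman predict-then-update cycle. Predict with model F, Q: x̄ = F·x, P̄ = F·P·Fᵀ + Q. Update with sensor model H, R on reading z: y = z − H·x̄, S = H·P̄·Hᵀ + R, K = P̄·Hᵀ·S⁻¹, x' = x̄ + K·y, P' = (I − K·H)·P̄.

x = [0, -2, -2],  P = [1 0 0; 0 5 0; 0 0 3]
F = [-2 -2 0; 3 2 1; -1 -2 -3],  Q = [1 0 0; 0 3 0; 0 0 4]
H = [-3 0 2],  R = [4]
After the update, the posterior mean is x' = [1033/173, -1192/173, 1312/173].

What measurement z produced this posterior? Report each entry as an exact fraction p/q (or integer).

z = [-3]

x̄ = F·x = [4, -6, 10]
P̄ = F·P·Fᵀ + Q = [25 -26 22; -26 35 -32; 22 -32 52]
S = H·P̄·Hᵀ + R = [173]
K = P̄·Hᵀ·S⁻¹ = [-31/173; 14/173; 38/173]
x' − x̄ = [341/173, -154/173, -418/173] = K·y
y = (KᵀK)⁻¹·Kᵀ·(x' − x̄) = [-11]
z = y + H·x̄ = [-11] + [8] = [-3]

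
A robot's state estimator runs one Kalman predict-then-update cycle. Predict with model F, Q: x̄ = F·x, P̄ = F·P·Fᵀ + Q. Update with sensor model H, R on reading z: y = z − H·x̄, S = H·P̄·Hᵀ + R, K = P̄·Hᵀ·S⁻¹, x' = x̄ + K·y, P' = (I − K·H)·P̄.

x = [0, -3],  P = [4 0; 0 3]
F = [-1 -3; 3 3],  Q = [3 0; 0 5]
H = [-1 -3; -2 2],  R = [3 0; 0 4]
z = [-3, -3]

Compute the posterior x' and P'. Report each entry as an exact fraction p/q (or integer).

x' = [1383/698, 3275/9074]
P' = [246/349 -3/349; -3/349 3368/13611]

x̄ = F·x = [9, -9]
P̄ = F·P·Fᵀ + Q = [34 -39; -39 68]
y = z − H·x̄ = [-21, 33]
S = H·P̄·Hᵀ + R = [415 -496; -496 724]
K = P̄·Hᵀ·S⁻¹ = [-79/349 -249/698; -3329/13611 3485/27222]
x' = x̄ + K·y = [1383/698, 3275/9074]
P' = (I − K·H)·P̄ = [246/349 -3/349; -3/349 3368/13611]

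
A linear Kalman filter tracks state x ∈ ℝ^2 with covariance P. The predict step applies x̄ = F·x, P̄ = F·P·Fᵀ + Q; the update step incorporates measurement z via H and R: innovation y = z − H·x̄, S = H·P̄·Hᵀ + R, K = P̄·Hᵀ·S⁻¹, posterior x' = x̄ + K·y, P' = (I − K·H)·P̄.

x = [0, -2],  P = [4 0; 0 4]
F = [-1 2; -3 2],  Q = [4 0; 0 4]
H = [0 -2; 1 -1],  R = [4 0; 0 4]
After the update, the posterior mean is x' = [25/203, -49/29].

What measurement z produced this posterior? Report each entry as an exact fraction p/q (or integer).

x̄ = F·x = [-4, -4]
P̄ = F·P·Fᵀ + Q = [24 28; 28 56]
S = H·P̄·Hᵀ + R = [228 56; 56 28]
K = P̄·Hᵀ·S⁻¹ = [-12/29 139/203; -14/29 -1/29]
x' − x̄ = [837/203, 67/29] = K·y
y = (KᵀK)⁻¹·Kᵀ·(x' − x̄) = [-5, 3]
z = y + H·x̄ = [-5, 3] + [8, 0] = [3, 3]

z = [3, 3]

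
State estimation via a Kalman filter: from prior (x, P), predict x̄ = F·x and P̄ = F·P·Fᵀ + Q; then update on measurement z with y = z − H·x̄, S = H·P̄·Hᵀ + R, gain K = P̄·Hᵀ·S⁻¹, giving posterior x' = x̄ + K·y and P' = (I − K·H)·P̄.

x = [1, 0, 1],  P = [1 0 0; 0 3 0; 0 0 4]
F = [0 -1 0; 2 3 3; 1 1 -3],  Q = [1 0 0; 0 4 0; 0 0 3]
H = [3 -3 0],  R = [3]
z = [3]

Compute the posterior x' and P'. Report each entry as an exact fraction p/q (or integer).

x' = [117/140, -1/7, -41/70]
P' = [613/280 15/7 -849/140; 15/7 17/7 -43/7; -849/140 -43/7 2647/70]

x̄ = F·x = [0, 5, -2]
P̄ = F·P·Fᵀ + Q = [4 -9 -3; -9 71 -25; -3 -25 43]
y = z − H·x̄ = [18]
S = H·P̄·Hᵀ + R = [840]
K = P̄·Hᵀ·S⁻¹ = [13/280; -2/7; 11/140]
x' = x̄ + K·y = [117/140, -1/7, -41/70]
P' = (I − K·H)·P̄ = [613/280 15/7 -849/140; 15/7 17/7 -43/7; -849/140 -43/7 2647/70]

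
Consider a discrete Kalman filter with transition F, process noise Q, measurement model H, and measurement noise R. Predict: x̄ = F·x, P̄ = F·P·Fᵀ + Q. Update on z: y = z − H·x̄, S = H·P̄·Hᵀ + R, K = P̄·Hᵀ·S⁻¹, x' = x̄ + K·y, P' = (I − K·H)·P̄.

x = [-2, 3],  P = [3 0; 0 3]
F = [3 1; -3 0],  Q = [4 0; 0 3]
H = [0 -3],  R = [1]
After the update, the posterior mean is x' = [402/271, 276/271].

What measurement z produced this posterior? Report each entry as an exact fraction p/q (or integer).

z = [-3]

x̄ = F·x = [-3, 6]
P̄ = F·P·Fᵀ + Q = [34 -27; -27 30]
S = H·P̄·Hᵀ + R = [271]
K = P̄·Hᵀ·S⁻¹ = [81/271; -90/271]
x' − x̄ = [1215/271, -1350/271] = K·y
y = (KᵀK)⁻¹·Kᵀ·(x' − x̄) = [15]
z = y + H·x̄ = [15] + [-18] = [-3]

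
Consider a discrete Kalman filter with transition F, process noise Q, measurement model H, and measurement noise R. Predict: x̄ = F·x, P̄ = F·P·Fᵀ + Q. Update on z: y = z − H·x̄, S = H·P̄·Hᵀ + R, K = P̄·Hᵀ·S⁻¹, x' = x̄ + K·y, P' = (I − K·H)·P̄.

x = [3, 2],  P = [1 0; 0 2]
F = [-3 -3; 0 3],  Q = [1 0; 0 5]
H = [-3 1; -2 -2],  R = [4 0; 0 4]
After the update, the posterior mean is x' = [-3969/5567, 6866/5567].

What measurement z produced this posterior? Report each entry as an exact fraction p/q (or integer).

z = [3, -2]

x̄ = F·x = [-15, 6]
P̄ = F·P·Fᵀ + Q = [28 -18; -18 23]
S = H·P̄·Hᵀ + R = [387 50; 50 64]
K = P̄·Hᵀ·S⁻¹ = [-1382/5567 -660/5567; 1357/5567 -1930/5567]
x' − x̄ = [79536/5567, -26536/5567] = K·y
y = (KᵀK)⁻¹·Kᵀ·(x' − x̄) = [-48, -20]
z = y + H·x̄ = [-48, -20] + [51, 18] = [3, -2]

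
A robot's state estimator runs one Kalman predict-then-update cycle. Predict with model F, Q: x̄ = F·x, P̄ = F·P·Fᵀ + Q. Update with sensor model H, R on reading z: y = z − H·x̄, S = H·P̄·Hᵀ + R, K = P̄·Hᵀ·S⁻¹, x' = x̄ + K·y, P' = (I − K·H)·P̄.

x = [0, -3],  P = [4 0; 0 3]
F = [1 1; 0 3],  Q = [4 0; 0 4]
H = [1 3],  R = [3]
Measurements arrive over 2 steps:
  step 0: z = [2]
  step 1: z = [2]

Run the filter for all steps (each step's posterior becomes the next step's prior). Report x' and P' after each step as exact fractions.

step 0: x̄ = F·x = [-3, -9]
step 0: P̄ = F·P·Fᵀ + Q = [11 9; 9 31]
step 0: y = z − H·x̄ = [32]
step 0: S = H·P̄·Hᵀ + R = [347]
step 0: K = P̄·Hᵀ·S⁻¹ = [38/347; 102/347]
step 0: x' = x̄ + K·y = [175/347, 141/347]
step 0: P' = (I − K·H)·P̄ = [2373/347 -753/347; -753/347 353/347]
step 1: x̄ = F·x = [316/347, 423/347]
step 1: P̄ = F·P·Fᵀ + Q = [2608/347 -1200/347; -1200/347 4565/347]
step 1: y = z − H·x̄ = [-891/347]
step 1: S = H·P̄·Hᵀ + R = [37534/347]
step 1: K = P̄·Hᵀ·S⁻¹ = [-496/18767; 255/766]
step 1: x' = x̄ + K·y = [18364/18767, 279/766]
step 1: P' = (I − K·H)·P̄ = [139632/18767 -960/383; -960/383 895/766]

step 0: x' = [175/347, 141/347], P' = [2373/347 -753/347; -753/347 353/347]
step 1: x' = [18364/18767, 279/766], P' = [139632/18767 -960/383; -960/383 895/766]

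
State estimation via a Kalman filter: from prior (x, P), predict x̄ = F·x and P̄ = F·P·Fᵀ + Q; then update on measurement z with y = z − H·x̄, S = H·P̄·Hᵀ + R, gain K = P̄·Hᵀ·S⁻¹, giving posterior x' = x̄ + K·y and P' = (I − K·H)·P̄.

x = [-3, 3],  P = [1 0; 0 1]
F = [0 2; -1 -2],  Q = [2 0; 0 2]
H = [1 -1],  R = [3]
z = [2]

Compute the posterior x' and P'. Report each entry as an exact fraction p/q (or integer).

x̄ = F·x = [6, -3]
P̄ = F·P·Fᵀ + Q = [6 -4; -4 7]
y = z − H·x̄ = [-7]
S = H·P̄·Hᵀ + R = [24]
K = P̄·Hᵀ·S⁻¹ = [5/12; -11/24]
x' = x̄ + K·y = [37/12, 5/24]
P' = (I − K·H)·P̄ = [11/6 7/12; 7/12 47/24]

x' = [37/12, 5/24]
P' = [11/6 7/12; 7/12 47/24]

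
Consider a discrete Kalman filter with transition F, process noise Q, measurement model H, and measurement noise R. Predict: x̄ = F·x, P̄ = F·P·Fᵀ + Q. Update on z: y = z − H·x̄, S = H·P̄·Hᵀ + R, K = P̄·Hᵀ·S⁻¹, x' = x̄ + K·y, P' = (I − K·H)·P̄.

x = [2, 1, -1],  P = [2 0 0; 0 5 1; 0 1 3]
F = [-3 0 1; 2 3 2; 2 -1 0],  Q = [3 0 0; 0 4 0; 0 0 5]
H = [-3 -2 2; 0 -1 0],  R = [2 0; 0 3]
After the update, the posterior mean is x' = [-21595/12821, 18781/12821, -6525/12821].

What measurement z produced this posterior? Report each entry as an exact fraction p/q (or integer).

z = [1, -1]

x̄ = F·x = [-7, 5, 3]
P̄ = F·P·Fᵀ + Q = [24 -3 -13; -3 81 -9; -13 -9 18]
S = H·P̄·Hᵀ + R = [806 171; 171 84]
K = P̄·Hᵀ·S⁻¹ = [-2747/12821 6050/12821; -171/12821 -12015/12821; 2091/12821 -2883/12821]
x' − x̄ = [68152/12821, -45324/12821, -44988/12821] = K·y
y = (KᵀK)⁻¹·Kᵀ·(x' − x̄) = [-16, 4]
z = y + H·x̄ = [-16, 4] + [17, -5] = [1, -1]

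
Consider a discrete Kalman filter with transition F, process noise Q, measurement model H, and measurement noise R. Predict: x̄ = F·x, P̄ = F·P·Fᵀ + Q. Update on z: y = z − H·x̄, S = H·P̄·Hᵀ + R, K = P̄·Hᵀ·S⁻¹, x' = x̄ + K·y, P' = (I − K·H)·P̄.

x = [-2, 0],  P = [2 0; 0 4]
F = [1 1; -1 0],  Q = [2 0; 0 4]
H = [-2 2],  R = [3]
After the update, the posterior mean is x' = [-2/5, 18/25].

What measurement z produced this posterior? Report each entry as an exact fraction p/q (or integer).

z = [2]

x̄ = F·x = [-2, 2]
P̄ = F·P·Fᵀ + Q = [8 -2; -2 6]
S = H·P̄·Hᵀ + R = [75]
K = P̄·Hᵀ·S⁻¹ = [-4/15; 16/75]
x' − x̄ = [8/5, -32/25] = K·y
y = (KᵀK)⁻¹·Kᵀ·(x' − x̄) = [-6]
z = y + H·x̄ = [-6] + [8] = [2]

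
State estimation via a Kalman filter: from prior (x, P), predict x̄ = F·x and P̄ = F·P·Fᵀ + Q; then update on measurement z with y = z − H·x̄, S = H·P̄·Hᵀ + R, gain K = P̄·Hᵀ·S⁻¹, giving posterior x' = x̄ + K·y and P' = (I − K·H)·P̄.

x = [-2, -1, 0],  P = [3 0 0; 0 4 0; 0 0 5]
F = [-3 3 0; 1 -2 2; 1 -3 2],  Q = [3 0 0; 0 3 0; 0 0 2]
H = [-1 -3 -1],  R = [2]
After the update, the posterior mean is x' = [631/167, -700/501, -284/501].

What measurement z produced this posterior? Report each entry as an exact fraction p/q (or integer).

x̄ = F·x = [3, 0, 1]
P̄ = F·P·Fᵀ + Q = [66 -33 -45; -33 42 47; -45 47 61]
S = H·P̄·Hᵀ + R = [501]
K = P̄·Hᵀ·S⁻¹ = [26/167; -140/501; -157/501]
x' − x̄ = [130/167, -700/501, -785/501] = K·y
y = (KᵀK)⁻¹·Kᵀ·(x' − x̄) = [5]
z = y + H·x̄ = [5] + [-4] = [1]

z = [1]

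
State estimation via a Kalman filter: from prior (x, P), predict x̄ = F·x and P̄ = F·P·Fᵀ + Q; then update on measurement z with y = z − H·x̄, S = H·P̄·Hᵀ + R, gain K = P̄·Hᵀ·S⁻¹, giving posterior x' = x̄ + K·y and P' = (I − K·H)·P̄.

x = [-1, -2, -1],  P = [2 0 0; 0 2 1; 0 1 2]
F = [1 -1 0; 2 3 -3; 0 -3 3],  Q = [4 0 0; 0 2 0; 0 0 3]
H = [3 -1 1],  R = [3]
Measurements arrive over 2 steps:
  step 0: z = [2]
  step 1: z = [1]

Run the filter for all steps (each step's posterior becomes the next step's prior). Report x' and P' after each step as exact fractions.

step 0: x̄ = F·x = [1, -5, 3]
step 0: P̄ = F·P·Fᵀ + Q = [8 1 3; 1 28 -18; 3 -18 21]
step 0: y = z − H·x̄ = [-9]
step 0: S = H·P̄·Hᵀ + R = [172]
step 0: K = P̄·Hᵀ·S⁻¹ = [13/86; -1/4; 12/43]
step 0: x' = x̄ + K·y = [-31/86, -11/4, 21/43]
step 0: P' = (I − K·H)·P̄ = [175/43 15/2 -183/43; 15/2 69/4 -6; -183/43 -6 327/43]
step 1: x̄ = F·x = [411/172, -1795/172, 1671/172]
step 1: P̄ = F·P·Fᵀ + Q = [1775/172 -7111/172 5931/172; -7111/172 84459/172 -69183/172; 5931/172 -69183/172 57567/172]
step 1: y = z − H·x̄ = [-4527/172]
step 1: S = H·P̄·Hᵀ + R = [375135/172]
step 1: K = P̄·Hᵀ·S⁻¹ = [18367/375135; -11665/25009; 48181/125045]
step 1: x' = x̄ + K·y = [137661/125045, 46025/25009, -53286/125045]
step 1: P' = (I − K·H)·P̄ = [1909988/375135 211698/25009 -833131/125045; 211698/25009 413673/25009 -256416/25009; -833131/125045 -256416/25009 1361856/125045]

step 0: x' = [-31/86, -11/4, 21/43], P' = [175/43 15/2 -183/43; 15/2 69/4 -6; -183/43 -6 327/43]
step 1: x' = [137661/125045, 46025/25009, -53286/125045], P' = [1909988/375135 211698/25009 -833131/125045; 211698/25009 413673/25009 -256416/25009; -833131/125045 -256416/25009 1361856/125045]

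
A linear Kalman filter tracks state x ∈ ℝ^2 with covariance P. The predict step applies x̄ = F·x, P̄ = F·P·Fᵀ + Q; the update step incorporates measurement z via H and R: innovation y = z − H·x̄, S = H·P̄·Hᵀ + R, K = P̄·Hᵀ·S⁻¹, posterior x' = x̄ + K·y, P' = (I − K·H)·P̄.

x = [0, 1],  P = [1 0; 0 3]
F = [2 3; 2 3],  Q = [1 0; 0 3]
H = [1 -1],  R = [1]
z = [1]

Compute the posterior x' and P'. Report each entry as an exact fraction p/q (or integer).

x̄ = F·x = [3, 3]
P̄ = F·P·Fᵀ + Q = [32 31; 31 34]
y = z − H·x̄ = [1]
S = H·P̄·Hᵀ + R = [5]
K = P̄·Hᵀ·S⁻¹ = [1/5; -3/5]
x' = x̄ + K·y = [16/5, 12/5]
P' = (I − K·H)·P̄ = [159/5 158/5; 158/5 161/5]

x' = [16/5, 12/5]
P' = [159/5 158/5; 158/5 161/5]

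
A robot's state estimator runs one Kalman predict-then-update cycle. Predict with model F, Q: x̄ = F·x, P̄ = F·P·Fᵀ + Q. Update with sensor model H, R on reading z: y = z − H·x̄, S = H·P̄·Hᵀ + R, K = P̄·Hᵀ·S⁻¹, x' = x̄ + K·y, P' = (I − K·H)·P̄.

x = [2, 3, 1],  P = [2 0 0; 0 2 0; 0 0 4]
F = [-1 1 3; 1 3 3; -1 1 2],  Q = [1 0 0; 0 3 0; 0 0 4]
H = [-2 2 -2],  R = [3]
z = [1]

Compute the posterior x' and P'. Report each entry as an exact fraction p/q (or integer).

x' = [1470/179, 2740/179, 1161/179]
P' = [3975/179 6116/179 2228/179; 6116/179 10237/179 4148/179; 2228/179 4148/179 1992/179]

x̄ = F·x = [4, 14, 3]
P̄ = F·P·Fᵀ + Q = [41 40 28; 40 59 28; 28 28 24]
y = z − H·x̄ = [-13]
S = H·P̄·Hᵀ + R = [179]
K = P̄·Hᵀ·S⁻¹ = [-58/179; -18/179; -48/179]
x' = x̄ + K·y = [1470/179, 2740/179, 1161/179]
P' = (I − K·H)·P̄ = [3975/179 6116/179 2228/179; 6116/179 10237/179 4148/179; 2228/179 4148/179 1992/179]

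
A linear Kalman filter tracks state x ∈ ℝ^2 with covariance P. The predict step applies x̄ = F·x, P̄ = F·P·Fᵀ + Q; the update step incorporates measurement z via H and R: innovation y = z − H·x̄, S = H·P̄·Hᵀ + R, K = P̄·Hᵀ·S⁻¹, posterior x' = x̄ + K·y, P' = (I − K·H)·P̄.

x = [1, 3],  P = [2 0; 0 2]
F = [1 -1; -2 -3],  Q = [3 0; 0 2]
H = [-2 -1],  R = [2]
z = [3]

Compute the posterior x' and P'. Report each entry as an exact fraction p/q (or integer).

x' = [10/11, -57/11]
P' = [103/33 -190/33; -190/33 412/33]

x̄ = F·x = [-2, -11]
P̄ = F·P·Fᵀ + Q = [7 2; 2 28]
y = z − H·x̄ = [-12]
S = H·P̄·Hᵀ + R = [66]
K = P̄·Hᵀ·S⁻¹ = [-8/33; -16/33]
x' = x̄ + K·y = [10/11, -57/11]
P' = (I − K·H)·P̄ = [103/33 -190/33; -190/33 412/33]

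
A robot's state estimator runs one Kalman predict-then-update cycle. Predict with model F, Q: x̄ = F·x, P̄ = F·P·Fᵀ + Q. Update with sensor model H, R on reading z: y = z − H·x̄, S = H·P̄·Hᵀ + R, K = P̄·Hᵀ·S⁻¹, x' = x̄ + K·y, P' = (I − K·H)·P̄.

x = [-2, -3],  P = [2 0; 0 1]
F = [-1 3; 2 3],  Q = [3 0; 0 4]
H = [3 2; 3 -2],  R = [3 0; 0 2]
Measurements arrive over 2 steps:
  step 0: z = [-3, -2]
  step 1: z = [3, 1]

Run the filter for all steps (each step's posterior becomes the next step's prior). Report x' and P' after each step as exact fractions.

step 0: x̄ = F·x = [-7, -13]
step 0: P̄ = F·P·Fᵀ + Q = [14 5; 5 21]
step 0: y = z − H·x̄ = [44, -7]
step 0: S = H·P̄·Hᵀ + R = [273 42; 42 152]
step 0: K = P̄·Hᵀ·S⁻¹ = [1640/9933 78/473; 1633/6622 -465/1892]
step 0: x' = x̄ + K·y = [-8837/9933, -5683/13244]
step 0: P' = (I − K·H)·P̄ = [1366/9933 137/3311; 137/3311 4077/13244]
step 1: x̄ = F·x = [-2257/5676, -121843/39732]
step 1: P̄ = F·P·Fᵀ + Q = [32125/5676 14869/5676; 14869/5676 310591/39732]
step 1: y = z − H·x̄ = [410279/39732, -156557/39732]
step 1: S = H·P̄·Hᵀ + R = [4634431/39732 781511/39732; 781511/39732 2096707/39732]
step 1: K = P̄·Hᵀ·S⁻¹ = [37410934/229192703 37044729/229192703; 55334890/229192703 -54394827/229192703]
step 1: x' = x̄ + K·y = [149207023/229192703, 82883010/229192703]
step 1: P' = (I − K·H)·P̄ = [31053710/229192703 9535836/229192703; 9535836/229192703 68698581/229192703]

step 0: x' = [-8837/9933, -5683/13244], P' = [1366/9933 137/3311; 137/3311 4077/13244]
step 1: x' = [149207023/229192703, 82883010/229192703], P' = [31053710/229192703 9535836/229192703; 9535836/229192703 68698581/229192703]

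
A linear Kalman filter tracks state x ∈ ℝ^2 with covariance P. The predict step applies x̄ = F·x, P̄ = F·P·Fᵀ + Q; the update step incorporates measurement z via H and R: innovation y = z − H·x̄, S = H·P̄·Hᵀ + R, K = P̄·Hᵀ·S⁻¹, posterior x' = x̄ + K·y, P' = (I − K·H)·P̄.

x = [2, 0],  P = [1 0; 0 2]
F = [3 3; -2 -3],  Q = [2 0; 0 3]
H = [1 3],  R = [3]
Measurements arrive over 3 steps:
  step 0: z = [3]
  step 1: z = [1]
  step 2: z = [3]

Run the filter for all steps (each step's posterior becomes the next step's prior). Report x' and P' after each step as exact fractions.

step 0: x̄ = F·x = [6, -4]
step 0: P̄ = F·P·Fᵀ + Q = [29 -24; -24 25]
step 0: y = z − H·x̄ = [9]
step 0: S = H·P̄·Hᵀ + R = [113]
step 0: K = P̄·Hᵀ·S⁻¹ = [-43/113; 51/113]
step 0: x' = x̄ + K·y = [291/113, 7/113]
step 0: P' = (I − K·H)·P̄ = [1428/113 -519/113; -519/113 224/113]
step 1: x̄ = F·x = [894/113, -603/113]
step 1: P̄ = F·P·Fᵀ + Q = [5752/113 -2799/113; -2799/113 1839/113]
step 1: y = z − H·x̄ = [1028/113]
step 1: S = H·P̄·Hᵀ + R = [5848/113]
step 1: K = P̄·Hᵀ·S⁻¹ = [-2645/5848; 1359/2924]
step 1: x' = x̄ + K·y = [5551/1462, -810/731]
step 1: P' = (I − K·H)·P̄ = [235767/5848 -40617/2924; -40617/2924 7449/1462]
step 2: x̄ = F·x = [11793/1462, -3121/731]
step 2: P̄ = F·P·Fᵀ + Q = [939551/5848 -58032/731; -58032/731 31746/731]
step 2: y = z − H·x̄ = [11319/1462]
step 2: S = H·P̄·Hᵀ + R = [457271/5848]
step 2: K = P̄·Hᵀ·S⁻¹ = [-453217/457271; 297648/457271]
step 2: x' = x̄ + K·y = [179640/457271, 352115/457271]
step 2: P' = (I − K·H)·P̄ = [38341959/457271 -13233870/457271; -13233870/457271 4708938/457271]

step 0: x' = [291/113, 7/113], P' = [1428/113 -519/113; -519/113 224/113]
step 1: x' = [5551/1462, -810/731], P' = [235767/5848 -40617/2924; -40617/2924 7449/1462]
step 2: x' = [179640/457271, 352115/457271], P' = [38341959/457271 -13233870/457271; -13233870/457271 4708938/457271]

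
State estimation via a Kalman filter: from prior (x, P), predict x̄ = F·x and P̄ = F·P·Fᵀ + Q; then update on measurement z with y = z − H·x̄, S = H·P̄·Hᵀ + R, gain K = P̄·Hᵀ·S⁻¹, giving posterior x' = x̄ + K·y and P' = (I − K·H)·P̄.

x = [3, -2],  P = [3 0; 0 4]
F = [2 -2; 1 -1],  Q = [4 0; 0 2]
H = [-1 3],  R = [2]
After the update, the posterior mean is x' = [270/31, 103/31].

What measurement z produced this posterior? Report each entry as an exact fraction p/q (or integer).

x̄ = F·x = [10, 5]
P̄ = F·P·Fᵀ + Q = [32 14; 14 9]
S = H·P̄·Hᵀ + R = [31]
K = P̄·Hᵀ·S⁻¹ = [10/31; 13/31]
x' − x̄ = [-40/31, -52/31] = K·y
y = (KᵀK)⁻¹·Kᵀ·(x' − x̄) = [-4]
z = y + H·x̄ = [-4] + [5] = [1]

z = [1]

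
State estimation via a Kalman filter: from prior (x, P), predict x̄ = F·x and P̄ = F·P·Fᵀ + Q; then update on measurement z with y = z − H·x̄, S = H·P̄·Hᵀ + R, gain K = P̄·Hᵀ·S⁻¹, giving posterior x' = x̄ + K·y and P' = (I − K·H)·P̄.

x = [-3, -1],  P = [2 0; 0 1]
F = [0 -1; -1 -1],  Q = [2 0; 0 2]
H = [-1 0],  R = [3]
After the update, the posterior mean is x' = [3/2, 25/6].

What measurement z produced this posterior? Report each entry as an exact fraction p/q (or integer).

z = [-2]

x̄ = F·x = [1, 4]
P̄ = F·P·Fᵀ + Q = [3 1; 1 5]
S = H·P̄·Hᵀ + R = [6]
K = P̄·Hᵀ·S⁻¹ = [-1/2; -1/6]
x' − x̄ = [1/2, 1/6] = K·y
y = (KᵀK)⁻¹·Kᵀ·(x' − x̄) = [-1]
z = y + H·x̄ = [-1] + [-1] = [-2]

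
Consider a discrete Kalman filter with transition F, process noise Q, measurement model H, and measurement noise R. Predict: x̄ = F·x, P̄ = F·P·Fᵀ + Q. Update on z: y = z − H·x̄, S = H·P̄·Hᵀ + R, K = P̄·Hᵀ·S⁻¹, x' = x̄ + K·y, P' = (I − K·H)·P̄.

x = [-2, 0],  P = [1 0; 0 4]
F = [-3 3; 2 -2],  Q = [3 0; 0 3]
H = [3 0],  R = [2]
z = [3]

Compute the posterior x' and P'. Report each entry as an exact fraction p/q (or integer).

x' = [222/217, -193/217]
P' = [48/217 -30/217; -30/217 941/217]

x̄ = F·x = [6, -4]
P̄ = F·P·Fᵀ + Q = [48 -30; -30 23]
y = z − H·x̄ = [-15]
S = H·P̄·Hᵀ + R = [434]
K = P̄·Hᵀ·S⁻¹ = [72/217; -45/217]
x' = x̄ + K·y = [222/217, -193/217]
P' = (I − K·H)·P̄ = [48/217 -30/217; -30/217 941/217]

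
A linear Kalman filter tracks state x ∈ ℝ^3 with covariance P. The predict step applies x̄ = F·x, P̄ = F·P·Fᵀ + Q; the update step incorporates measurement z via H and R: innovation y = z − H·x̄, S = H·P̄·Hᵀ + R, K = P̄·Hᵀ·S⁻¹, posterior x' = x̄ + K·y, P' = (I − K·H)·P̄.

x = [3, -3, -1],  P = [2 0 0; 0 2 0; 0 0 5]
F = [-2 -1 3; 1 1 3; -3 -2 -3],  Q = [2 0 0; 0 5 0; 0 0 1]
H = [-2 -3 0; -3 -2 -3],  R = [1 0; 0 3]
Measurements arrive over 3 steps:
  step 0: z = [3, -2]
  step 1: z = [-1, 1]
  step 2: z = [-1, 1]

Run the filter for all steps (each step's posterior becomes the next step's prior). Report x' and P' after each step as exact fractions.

step 0: x' = [414/4237, -94711/88977, 330451/266931], P' = [12432/4237 -8097/4237 -6437/4237; -8097/4237 40186/29659 81335/88977; -6437/4237 81335/88977 620591/533862]
step 1: x' = [1536353983/2113824237, -88872891/704608079, -101615558/100658297], P' = [3603424029/1409216158 -1183395453/704608079 -126655097/100658297; -1183395453/704608079 853852101/704608079 76285791/100658297; -126655097/100658297 76285791/100658297 97276301/100658297]
step 2: x' = [-58987187128289/84440324593341, 21457585306195/28146774864447, -2350069820738/28146774864447], P' = [70903330931452/28146774864447 -15532581881012/9382258288149 -11597729008286/9382258288149; -15532581881012/9382258288149 3742445776888/3127419429383 2326695353293/3127419429383; -11597729008286/9382258288149 2326695353293/3127419429383 2980855964412/3127419429383]

step 0: x̄ = F·x = [-6, -3, 0]
step 0: P̄ = F·P·Fᵀ + Q = [57 39 -29; 39 54 -55; -29 -55 72]
step 0: y = z − H·x̄ = [-18, -26]
step 0: S = H·P̄·Hᵀ + R = [1183 504; 504 666]
step 0: K = P̄·Hᵀ·S⁻¹ = [-573/4237 -597/4237; -7200/29659 1190/12711; 8783/29659 -19267/76266]
step 0: x' = x̄ + K·y = [414/4237, -94711/88977, 330451/266931]
step 0: P' = (I − K·H)·P̄ = [12432/4237 -8097/4237 -6437/4237; -8097/4237 40186/29659 81335/88977; -6437/4237 81335/88977 620591/533862]
step 1: x̄ = F·x = [407774/88977, 81478/29659, -23873/12711]
step 1: P̄ = F·P·Fᵀ + Q = [1818435/59318 802551/59318 -14483/8474; 802551/59318 729517/59318 -20469/8474; -14483/8474 -20469/8474 33727/8474]
step 1: y = z − H·x̄ = [1459873/88977, 433278/29659]
step 1: S = H·P̄·Hᵀ + R = [23529323/59318 11911521/29659; 11911521/29659 13836548/29659]
step 1: K = P̄·Hᵀ·S⁻¹ = [-53237670/704608079 -252392067/1409216158; -194765397/704608079 80160182/704608079; 24452821/100658297 -21478398/100658297]
step 1: x' = x̄ + K·y = [1536353983/2113824237, -88872891/704608079, -101615558/100658297]
step 1: P' = (I − K·H)·P̄ = [3603424029/1409216158 -1183395453/704608079 -126655097/100658297; -1183395453/704608079 853852101/704608079 76285791/100658297; -126655097/100658297 76285791/100658297 97276301/100658297]
step 2: x̄ = F·x = [-1315409921/301974891, -5132044844/2113824237, 775318517/704608079]
step 2: P̄ = F·P·Fᵀ + Q = [2614252342/100658297 1125867747/100658297 -119491917/100658297; 1125867747/100658297 15649419431/1409216158 -2982493257/1409216158; -119491917/100658297 -2982493257/1409216158 5425100725/1409216158]
step 2: y = z − H·x̄ = [-35925697663/2113824237, -28796007139/2113824237]
step 2: S = H·P̄·Hᵀ + R = [477797903685/1409216158 481521882927/1409216158; 481521882927/1409216158 568290927143/1409216158]
step 2: K = P̄·Hᵀ·S⁻¹ = [-2013424933796/28146774864447 -1681660048190/9382258288149; -2616848229968/9382258288149 355868089119/3127419429383; 2255199836935/9382258288149 -666076530512/3127419429383]
step 2: x' = x̄ + K·y = [-58987187128289/84440324593341, 21457585306195/28146774864447, -2350069820738/28146774864447]
step 2: P' = (I − K·H)·P̄ = [70903330931452/28146774864447 -15532581881012/9382258288149 -11597729008286/9382258288149; -15532581881012/9382258288149 3742445776888/3127419429383 2326695353293/3127419429383; -11597729008286/9382258288149 2326695353293/3127419429383 2980855964412/3127419429383]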